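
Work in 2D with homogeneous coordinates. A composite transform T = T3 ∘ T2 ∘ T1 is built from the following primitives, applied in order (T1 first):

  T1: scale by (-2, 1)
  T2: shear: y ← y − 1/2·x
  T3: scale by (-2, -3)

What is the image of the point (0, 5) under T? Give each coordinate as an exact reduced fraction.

T(p) = (0, -15)

T1 scale by (-2, 1): (0, 5) → (0, 5)
T2 shear: y ← y − 1/2·x: (0, 5) → (0, 5)
T3 scale by (-2, -3): (0, 5) → (0, -15)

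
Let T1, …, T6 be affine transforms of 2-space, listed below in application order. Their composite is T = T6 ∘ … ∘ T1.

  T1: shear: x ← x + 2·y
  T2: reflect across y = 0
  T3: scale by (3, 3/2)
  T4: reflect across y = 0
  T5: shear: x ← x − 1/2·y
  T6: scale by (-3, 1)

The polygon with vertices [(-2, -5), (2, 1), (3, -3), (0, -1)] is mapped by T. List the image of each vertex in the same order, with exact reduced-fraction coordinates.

T1 shear: x ← x + 2·y: (-2, -5) → (-12, -5); (2, 1) → (4, 1); (3, -3) → (-3, -3); (0, -1) → (-2, -1)
T2 reflect across y = 0: (-12, -5) → (-12, 5); (4, 1) → (4, -1); (-3, -3) → (-3, 3); (-2, -1) → (-2, 1)
T3 scale by (3, 3/2): (-12, 5) → (-36, 15/2); (4, -1) → (12, -3/2); (-3, 3) → (-9, 9/2); (-2, 1) → (-6, 3/2)
T4 reflect across y = 0: (-36, 15/2) → (-36, -15/2); (12, -3/2) → (12, 3/2); (-9, 9/2) → (-9, -9/2); (-6, 3/2) → (-6, -3/2)
T5 shear: x ← x − 1/2·y: (-36, -15/2) → (-129/4, -15/2); (12, 3/2) → (45/4, 3/2); (-9, -9/2) → (-27/4, -9/2); (-6, -3/2) → (-21/4, -3/2)
T6 scale by (-3, 1): (-129/4, -15/2) → (387/4, -15/2); (45/4, 3/2) → (-135/4, 3/2); (-27/4, -9/2) → (81/4, -9/2); (-21/4, -3/2) → (63/4, -3/2)

image vertices: (387/4, -15/2), (-135/4, 3/2), (81/4, -9/2), (63/4, -3/2)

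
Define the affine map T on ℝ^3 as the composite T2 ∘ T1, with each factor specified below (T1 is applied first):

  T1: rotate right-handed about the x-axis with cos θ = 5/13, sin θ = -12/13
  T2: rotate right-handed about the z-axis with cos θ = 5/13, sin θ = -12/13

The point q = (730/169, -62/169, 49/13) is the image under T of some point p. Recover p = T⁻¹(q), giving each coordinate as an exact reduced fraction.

p = (2, -2, 5)

T1 = [1 0 0 0; 0 5/13 12/13 0; 0 -12/13 5/13 0; 0 0 0 1]
T2·T1 = [5/13 60/169 144/169 0; -12/13 25/169 60/169 0; 0 -12/13 5/13 0; 0 0 0 1]
det M = 1; M⁻¹ = [5/13 -12/13 0 0; 60/169 25/169 -12/13 0; 144/169 60/169 5/13 0; 0 0 0 1]
M⁻¹ · (730/169, -62/169, 49/13)ᵀ = (2, -2, 5)ᵀ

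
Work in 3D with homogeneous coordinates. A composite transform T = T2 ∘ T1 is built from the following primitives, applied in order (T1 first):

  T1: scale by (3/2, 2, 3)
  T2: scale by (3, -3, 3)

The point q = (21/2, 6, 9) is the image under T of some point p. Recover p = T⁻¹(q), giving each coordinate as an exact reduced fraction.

p = (7/3, -1, 1)

T1 = [3/2 0 0 0; 0 2 0 0; 0 0 3 0; 0 0 0 1]
T2·T1 = [9/2 0 0 0; 0 -6 0 0; 0 0 9 0; 0 0 0 1]
det M = -243; M⁻¹ = [2/9 0 0 0; 0 -1/6 0 0; 0 0 1/9 0; 0 0 0 1]
M⁻¹ · (21/2, 6, 9)ᵀ = (7/3, -1, 1)ᵀ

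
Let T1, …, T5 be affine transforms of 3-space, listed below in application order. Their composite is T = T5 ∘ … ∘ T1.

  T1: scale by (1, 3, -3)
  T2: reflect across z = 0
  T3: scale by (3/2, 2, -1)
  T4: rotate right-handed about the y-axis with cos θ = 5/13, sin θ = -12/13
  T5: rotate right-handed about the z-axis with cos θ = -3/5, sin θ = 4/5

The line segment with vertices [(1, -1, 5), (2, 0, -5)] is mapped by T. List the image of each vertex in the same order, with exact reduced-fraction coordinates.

image vertices: (-501/130, 984/65, -57/13), (99/13, -132/13, 111/13)

T1 scale by (1, 3, -3): (1, -1, 5) → (1, -3, -15); (2, 0, -5) → (2, 0, 15)
T2 reflect across z = 0: (1, -3, -15) → (1, -3, 15); (2, 0, 15) → (2, 0, -15)
T3 scale by (3/2, 2, -1): (1, -3, 15) → (3/2, -6, -15); (2, 0, -15) → (3, 0, 15)
T4 rotate right-handed about the y-axis with cos θ = 5/13, sin θ = -12/13: (3/2, -6, -15) → (375/26, -6, -57/13); (3, 0, 15) → (-165/13, 0, 111/13)
T5 rotate right-handed about the z-axis with cos θ = -3/5, sin θ = 4/5: (375/26, -6, -57/13) → (-501/130, 984/65, -57/13); (-165/13, 0, 111/13) → (99/13, -132/13, 111/13)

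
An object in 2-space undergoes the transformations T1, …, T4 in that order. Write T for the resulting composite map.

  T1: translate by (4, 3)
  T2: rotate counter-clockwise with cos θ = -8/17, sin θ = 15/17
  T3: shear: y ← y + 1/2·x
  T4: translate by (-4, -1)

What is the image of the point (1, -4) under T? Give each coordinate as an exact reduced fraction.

T1 translate by (4, 3): (1, -4) → (5, -1)
T2 rotate counter-clockwise with cos θ = -8/17, sin θ = 15/17: (5, -1) → (-25/17, 83/17)
T3 shear: y ← y + 1/2·x: (-25/17, 83/17) → (-25/17, 141/34)
T4 translate by (-4, -1): (-25/17, 141/34) → (-93/17, 107/34)

T(p) = (-93/17, 107/34)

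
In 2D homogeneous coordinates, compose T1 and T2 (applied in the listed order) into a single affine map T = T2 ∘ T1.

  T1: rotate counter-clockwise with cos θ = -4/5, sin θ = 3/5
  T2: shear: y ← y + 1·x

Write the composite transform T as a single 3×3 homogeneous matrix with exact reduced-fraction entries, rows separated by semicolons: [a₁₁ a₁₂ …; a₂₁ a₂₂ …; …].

T = [-4/5 -3/5 0; -1/5 -7/5 0; 0 0 1]

T1 = [-4/5 -3/5 0; 3/5 -4/5 0; 0 0 1]
T2·T1 = [-4/5 -3/5 0; -1/5 -7/5 0; 0 0 1]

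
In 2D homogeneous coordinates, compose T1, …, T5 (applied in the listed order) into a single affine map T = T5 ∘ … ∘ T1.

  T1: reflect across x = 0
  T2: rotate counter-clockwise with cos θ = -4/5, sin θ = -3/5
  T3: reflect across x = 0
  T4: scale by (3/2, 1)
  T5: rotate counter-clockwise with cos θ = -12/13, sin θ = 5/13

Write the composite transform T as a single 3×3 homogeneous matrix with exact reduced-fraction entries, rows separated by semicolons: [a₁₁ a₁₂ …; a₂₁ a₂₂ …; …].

T1 = [-1 0 0; 0 1 0; 0 0 1]
T2·T1 = [4/5 3/5 0; 3/5 -4/5 0; 0 0 1]
T3·…·T1 = [-4/5 -3/5 0; 3/5 -4/5 0; 0 0 1]
T4·…·T1 = [-6/5 -9/10 0; 3/5 -4/5 0; 0 0 1]
T5·…·T1 = [57/65 74/65 0; -66/65 51/130 0; 0 0 1]

T = [57/65 74/65 0; -66/65 51/130 0; 0 0 1]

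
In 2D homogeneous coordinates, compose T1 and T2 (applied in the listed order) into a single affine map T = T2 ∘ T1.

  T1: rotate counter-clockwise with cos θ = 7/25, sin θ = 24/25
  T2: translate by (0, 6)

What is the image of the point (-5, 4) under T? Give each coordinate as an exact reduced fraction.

T(p) = (-131/25, 58/25)

T1 rotate counter-clockwise with cos θ = 7/25, sin θ = 24/25: (-5, 4) → (-131/25, -92/25)
T2 translate by (0, 6): (-131/25, -92/25) → (-131/25, 58/25)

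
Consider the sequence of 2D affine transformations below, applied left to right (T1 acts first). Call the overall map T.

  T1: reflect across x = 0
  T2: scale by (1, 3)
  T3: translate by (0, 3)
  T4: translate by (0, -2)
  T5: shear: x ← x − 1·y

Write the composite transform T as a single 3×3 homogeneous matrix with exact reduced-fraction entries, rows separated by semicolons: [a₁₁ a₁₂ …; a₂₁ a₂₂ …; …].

T = [-1 -3 -1; 0 3 1; 0 0 1]

T1 = [-1 0 0; 0 1 0; 0 0 1]
T2·T1 = [-1 0 0; 0 3 0; 0 0 1]
T3·…·T1 = [-1 0 0; 0 3 3; 0 0 1]
T4·…·T1 = [-1 0 0; 0 3 1; 0 0 1]
T5·…·T1 = [-1 -3 -1; 0 3 1; 0 0 1]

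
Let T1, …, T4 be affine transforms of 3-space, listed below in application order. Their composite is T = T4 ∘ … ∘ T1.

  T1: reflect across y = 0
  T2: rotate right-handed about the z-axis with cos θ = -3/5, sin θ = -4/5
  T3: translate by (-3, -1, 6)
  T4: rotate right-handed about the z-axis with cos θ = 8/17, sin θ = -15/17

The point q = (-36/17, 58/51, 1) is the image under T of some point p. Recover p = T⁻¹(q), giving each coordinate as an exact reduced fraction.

p = (-1/3, -1, -5)

T1 = [1 0 0 0; 0 -1 0 0; 0 0 1 0; 0 0 0 1]
T2·T1 = [-3/5 -4/5 0 0; -4/5 3/5 0 0; 0 0 1 0; 0 0 0 1]
T3·…·T1 = [-3/5 -4/5 0 -3; -4/5 3/5 0 -1; 0 0 1 6; 0 0 0 1]
T4·…·T1 = [-84/85 13/85 0 -39/17; 13/85 84/85 0 37/17; 0 0 1 6; 0 0 0 1]
det M = -1; M⁻¹ = [-84/85 13/85 0 -13/5; 13/85 84/85 0 -9/5; 0 0 1 -6; 0 0 0 1]
M⁻¹ · (-36/17, 58/51, 1)ᵀ = (-1/3, -1, -5)ᵀ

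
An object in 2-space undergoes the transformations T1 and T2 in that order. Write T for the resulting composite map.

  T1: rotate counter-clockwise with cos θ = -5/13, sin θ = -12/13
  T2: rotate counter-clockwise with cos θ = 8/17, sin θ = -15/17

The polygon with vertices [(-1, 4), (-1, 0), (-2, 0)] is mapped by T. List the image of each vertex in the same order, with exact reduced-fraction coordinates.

T1 rotate counter-clockwise with cos θ = -5/13, sin θ = -12/13: (-1, 4) → (53/13, -8/13); (-1, 0) → (5/13, 12/13); (-2, 0) → (10/13, 24/13)
T2 rotate counter-clockwise with cos θ = 8/17, sin θ = -15/17: (53/13, -8/13) → (304/221, -859/221); (5/13, 12/13) → (220/221, 21/221); (10/13, 24/13) → (440/221, 42/221)

image vertices: (304/221, -859/221), (220/221, 21/221), (440/221, 42/221)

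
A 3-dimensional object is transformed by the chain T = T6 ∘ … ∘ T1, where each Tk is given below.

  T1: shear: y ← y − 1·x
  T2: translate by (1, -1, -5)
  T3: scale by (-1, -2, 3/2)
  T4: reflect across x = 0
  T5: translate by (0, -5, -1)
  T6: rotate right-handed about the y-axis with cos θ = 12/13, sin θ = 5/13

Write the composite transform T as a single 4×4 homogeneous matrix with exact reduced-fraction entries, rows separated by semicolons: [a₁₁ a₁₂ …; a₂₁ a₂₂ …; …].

T1 = [1 0 0 0; -1 1 0 0; 0 0 1 0; 0 0 0 1]
T2·T1 = [1 0 0 1; -1 1 0 -1; 0 0 1 -5; 0 0 0 1]
T3·…·T1 = [-1 0 0 -1; 2 -2 0 2; 0 0 3/2 -15/2; 0 0 0 1]
T4·…·T1 = [1 0 0 1; 2 -2 0 2; 0 0 3/2 -15/2; 0 0 0 1]
T5·…·T1 = [1 0 0 1; 2 -2 0 -3; 0 0 3/2 -17/2; 0 0 0 1]
T6·…·T1 = [12/13 0 15/26 -61/26; 2 -2 0 -3; -5/13 0 18/13 -107/13; 0 0 0 1]

T = [12/13 0 15/26 -61/26; 2 -2 0 -3; -5/13 0 18/13 -107/13; 0 0 0 1]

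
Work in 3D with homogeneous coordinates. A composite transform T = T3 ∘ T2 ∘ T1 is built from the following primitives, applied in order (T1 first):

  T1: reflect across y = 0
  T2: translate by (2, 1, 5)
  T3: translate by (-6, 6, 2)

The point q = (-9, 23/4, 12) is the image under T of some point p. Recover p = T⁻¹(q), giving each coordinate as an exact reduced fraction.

p = (-5, 5/4, 5)

T1 = [1 0 0 0; 0 -1 0 0; 0 0 1 0; 0 0 0 1]
T2·T1 = [1 0 0 2; 0 -1 0 1; 0 0 1 5; 0 0 0 1]
T3·…·T1 = [1 0 0 -4; 0 -1 0 7; 0 0 1 7; 0 0 0 1]
det M = -1; M⁻¹ = [1 0 0 4; 0 -1 0 7; 0 0 1 -7; 0 0 0 1]
M⁻¹ · (-9, 23/4, 12)ᵀ = (-5, 5/4, 5)ᵀ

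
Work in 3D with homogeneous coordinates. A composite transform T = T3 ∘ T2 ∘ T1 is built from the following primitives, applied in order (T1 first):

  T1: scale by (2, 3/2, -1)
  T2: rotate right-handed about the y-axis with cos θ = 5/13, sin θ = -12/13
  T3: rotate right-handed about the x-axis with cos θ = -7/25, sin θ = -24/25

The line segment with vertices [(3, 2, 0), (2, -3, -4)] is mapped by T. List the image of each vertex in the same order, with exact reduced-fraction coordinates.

image vertices: (30/13, 291/65, -288/65), (-28/13, 4083/650, 928/325)

T1 scale by (2, 3/2, -1): (3, 2, 0) → (6, 3, 0); (2, -3, -4) → (4, -9/2, 4)
T2 rotate right-handed about the y-axis with cos θ = 5/13, sin θ = -12/13: (6, 3, 0) → (30/13, 3, 72/13); (4, -9/2, 4) → (-28/13, -9/2, 68/13)
T3 rotate right-handed about the x-axis with cos θ = -7/25, sin θ = -24/25: (30/13, 3, 72/13) → (30/13, 291/65, -288/65); (-28/13, -9/2, 68/13) → (-28/13, 4083/650, 928/325)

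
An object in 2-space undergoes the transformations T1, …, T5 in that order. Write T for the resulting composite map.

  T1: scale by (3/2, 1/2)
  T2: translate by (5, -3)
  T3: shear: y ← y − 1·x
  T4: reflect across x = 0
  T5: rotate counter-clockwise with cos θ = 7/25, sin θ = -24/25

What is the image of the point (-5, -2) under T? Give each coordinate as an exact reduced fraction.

T1 scale by (3/2, 1/2): (-5, -2) → (-15/2, -1)
T2 translate by (5, -3): (-15/2, -1) → (-5/2, -4)
T3 shear: y ← y − 1·x: (-5/2, -4) → (-5/2, -3/2)
T4 reflect across x = 0: (-5/2, -3/2) → (5/2, -3/2)
T5 rotate counter-clockwise with cos θ = 7/25, sin θ = -24/25: (5/2, -3/2) → (-37/50, -141/50)

T(p) = (-37/50, -141/50)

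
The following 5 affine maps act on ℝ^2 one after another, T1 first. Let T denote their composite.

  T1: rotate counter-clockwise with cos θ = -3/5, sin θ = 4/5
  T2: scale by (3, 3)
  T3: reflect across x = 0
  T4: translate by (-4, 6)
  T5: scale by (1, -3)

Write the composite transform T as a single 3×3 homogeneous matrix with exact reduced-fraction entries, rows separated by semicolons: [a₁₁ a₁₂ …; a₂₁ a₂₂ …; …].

T1 = [-3/5 -4/5 0; 4/5 -3/5 0; 0 0 1]
T2·T1 = [-9/5 -12/5 0; 12/5 -9/5 0; 0 0 1]
T3·…·T1 = [9/5 12/5 0; 12/5 -9/5 0; 0 0 1]
T4·…·T1 = [9/5 12/5 -4; 12/5 -9/5 6; 0 0 1]
T5·…·T1 = [9/5 12/5 -4; -36/5 27/5 -18; 0 0 1]

T = [9/5 12/5 -4; -36/5 27/5 -18; 0 0 1]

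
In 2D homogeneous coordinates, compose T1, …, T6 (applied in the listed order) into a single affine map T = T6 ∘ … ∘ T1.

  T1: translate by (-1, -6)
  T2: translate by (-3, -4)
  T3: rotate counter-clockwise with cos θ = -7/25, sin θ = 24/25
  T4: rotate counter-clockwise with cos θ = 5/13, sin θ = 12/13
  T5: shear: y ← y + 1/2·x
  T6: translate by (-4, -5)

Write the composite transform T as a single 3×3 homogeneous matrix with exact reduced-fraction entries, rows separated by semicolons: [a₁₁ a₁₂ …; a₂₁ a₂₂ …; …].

T1 = [1 0 -1; 0 1 -6; 0 0 1]
T2·T1 = [1 0 -4; 0 1 -10; 0 0 1]
T3·…·T1 = [-7/25 -24/25 268/25; 24/25 -7/25 -26/25; 0 0 1]
T4·…·T1 = [-323/325 -36/325 1652/325; 36/325 -323/325 3086/325; 0 0 1]
T5·…·T1 = [-323/325 -36/325 1652/325; -251/650 -341/325 3912/325; 0 0 1]
T6·…·T1 = [-323/325 -36/325 352/325; -251/650 -341/325 2287/325; 0 0 1]

T = [-323/325 -36/325 352/325; -251/650 -341/325 2287/325; 0 0 1]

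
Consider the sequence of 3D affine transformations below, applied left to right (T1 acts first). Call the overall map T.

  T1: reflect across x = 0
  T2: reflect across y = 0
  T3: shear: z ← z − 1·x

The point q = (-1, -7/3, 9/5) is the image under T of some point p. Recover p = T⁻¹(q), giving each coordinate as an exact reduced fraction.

p = (1, 7/3, 4/5)

T1 = [-1 0 0 0; 0 1 0 0; 0 0 1 0; 0 0 0 1]
T2·T1 = [-1 0 0 0; 0 -1 0 0; 0 0 1 0; 0 0 0 1]
T3·…·T1 = [-1 0 0 0; 0 -1 0 0; 1 0 1 0; 0 0 0 1]
det M = 1; M⁻¹ = [-1 0 0 0; 0 -1 0 0; 1 0 1 0; 0 0 0 1]
M⁻¹ · (-1, -7/3, 9/5)ᵀ = (1, 7/3, 4/5)ᵀ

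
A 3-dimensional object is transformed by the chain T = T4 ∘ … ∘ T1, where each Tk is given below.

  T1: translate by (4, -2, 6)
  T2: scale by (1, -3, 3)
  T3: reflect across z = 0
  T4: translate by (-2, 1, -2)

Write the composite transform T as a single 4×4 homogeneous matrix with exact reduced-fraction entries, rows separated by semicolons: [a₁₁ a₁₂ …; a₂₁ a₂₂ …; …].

T1 = [1 0 0 4; 0 1 0 -2; 0 0 1 6; 0 0 0 1]
T2·T1 = [1 0 0 4; 0 -3 0 6; 0 0 3 18; 0 0 0 1]
T3·…·T1 = [1 0 0 4; 0 -3 0 6; 0 0 -3 -18; 0 0 0 1]
T4·…·T1 = [1 0 0 2; 0 -3 0 7; 0 0 -3 -20; 0 0 0 1]

T = [1 0 0 2; 0 -3 0 7; 0 0 -3 -20; 0 0 0 1]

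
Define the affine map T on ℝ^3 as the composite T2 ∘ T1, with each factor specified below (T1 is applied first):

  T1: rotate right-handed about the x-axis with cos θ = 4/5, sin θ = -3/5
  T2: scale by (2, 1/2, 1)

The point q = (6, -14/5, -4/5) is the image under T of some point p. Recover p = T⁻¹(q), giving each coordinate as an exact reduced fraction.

T1 = [1 0 0 0; 0 4/5 3/5 0; 0 -3/5 4/5 0; 0 0 0 1]
T2·T1 = [2 0 0 0; 0 2/5 3/10 0; 0 -3/5 4/5 0; 0 0 0 1]
det M = 1; M⁻¹ = [1/2 0 0 0; 0 8/5 -3/5 0; 0 6/5 4/5 0; 0 0 0 1]
M⁻¹ · (6, -14/5, -4/5)ᵀ = (3, -4, -4)ᵀ

p = (3, -4, -4)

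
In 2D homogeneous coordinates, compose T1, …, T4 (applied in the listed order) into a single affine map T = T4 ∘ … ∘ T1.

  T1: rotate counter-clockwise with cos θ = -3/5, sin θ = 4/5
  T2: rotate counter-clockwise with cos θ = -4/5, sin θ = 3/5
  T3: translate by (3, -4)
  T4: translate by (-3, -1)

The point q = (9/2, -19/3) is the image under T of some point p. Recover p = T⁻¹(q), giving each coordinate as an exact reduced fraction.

p = (4/3, 9/2)

T1 = [-3/5 -4/5 0; 4/5 -3/5 0; 0 0 1]
T2·T1 = [0 1 0; -1 0 0; 0 0 1]
T3·…·T1 = [0 1 3; -1 0 -4; 0 0 1]
T4·…·T1 = [0 1 0; -1 0 -5; 0 0 1]
det M = 1; M⁻¹ = [0 -1 -5; 1 0 0; 0 0 1]
M⁻¹ · (9/2, -19/3)ᵀ = (4/3, 9/2)ᵀ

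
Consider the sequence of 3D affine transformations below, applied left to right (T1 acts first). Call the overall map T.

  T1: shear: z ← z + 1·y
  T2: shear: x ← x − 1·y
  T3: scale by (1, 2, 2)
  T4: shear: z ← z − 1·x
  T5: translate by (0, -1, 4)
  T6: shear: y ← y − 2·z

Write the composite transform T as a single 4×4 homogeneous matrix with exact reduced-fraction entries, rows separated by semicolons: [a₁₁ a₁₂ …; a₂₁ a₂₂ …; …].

T = [1 -1 0 0; 2 -4 -4 -9; -1 3 2 4; 0 0 0 1]

T1 = [1 0 0 0; 0 1 0 0; 0 1 1 0; 0 0 0 1]
T2·T1 = [1 -1 0 0; 0 1 0 0; 0 1 1 0; 0 0 0 1]
T3·…·T1 = [1 -1 0 0; 0 2 0 0; 0 2 2 0; 0 0 0 1]
T4·…·T1 = [1 -1 0 0; 0 2 0 0; -1 3 2 0; 0 0 0 1]
T5·…·T1 = [1 -1 0 0; 0 2 0 -1; -1 3 2 4; 0 0 0 1]
T6·…·T1 = [1 -1 0 0; 2 -4 -4 -9; -1 3 2 4; 0 0 0 1]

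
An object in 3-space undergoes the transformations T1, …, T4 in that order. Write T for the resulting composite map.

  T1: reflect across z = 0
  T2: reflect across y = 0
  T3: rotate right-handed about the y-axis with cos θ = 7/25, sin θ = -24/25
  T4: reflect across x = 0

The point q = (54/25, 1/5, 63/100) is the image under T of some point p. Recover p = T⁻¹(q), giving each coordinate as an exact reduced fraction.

p = (0, -1/5, -9/4)

T1 = [1 0 0 0; 0 1 0 0; 0 0 -1 0; 0 0 0 1]
T2·T1 = [1 0 0 0; 0 -1 0 0; 0 0 -1 0; 0 0 0 1]
T3·…·T1 = [7/25 0 24/25 0; 0 -1 0 0; 24/25 0 -7/25 0; 0 0 0 1]
T4·…·T1 = [-7/25 0 -24/25 0; 0 -1 0 0; 24/25 0 -7/25 0; 0 0 0 1]
det M = -1; M⁻¹ = [-7/25 0 24/25 0; 0 -1 0 0; -24/25 0 -7/25 0; 0 0 0 1]
M⁻¹ · (54/25, 1/5, 63/100)ᵀ = (0, -1/5, -9/4)ᵀ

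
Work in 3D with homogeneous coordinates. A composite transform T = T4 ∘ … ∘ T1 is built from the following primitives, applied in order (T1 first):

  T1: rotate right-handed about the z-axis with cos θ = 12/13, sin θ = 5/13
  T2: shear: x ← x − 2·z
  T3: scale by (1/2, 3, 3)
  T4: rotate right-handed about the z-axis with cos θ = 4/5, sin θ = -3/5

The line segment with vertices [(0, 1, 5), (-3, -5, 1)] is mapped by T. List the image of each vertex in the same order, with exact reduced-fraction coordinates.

T1 rotate right-handed about the z-axis with cos θ = 12/13, sin θ = 5/13: (0, 1, 5) → (-5/13, 12/13, 5); (-3, -5, 1) → (-11/13, -75/13, 1)
T2 shear: x ← x − 2·z: (-5/13, 12/13, 5) → (-135/13, 12/13, 5); (-11/13, -75/13, 1) → (-37/13, -75/13, 1)
T3 scale by (1/2, 3, 3): (-135/13, 12/13, 5) → (-135/26, 36/13, 15); (-37/13, -75/13, 1) → (-37/26, -225/13, 3)
T4 rotate right-handed about the z-axis with cos θ = 4/5, sin θ = -3/5: (-135/26, 36/13, 15) → (-162/65, 693/130, 15); (-37/26, -225/13, 3) → (-749/65, -1689/130, 3)

image vertices: (-162/65, 693/130, 15), (-749/65, -1689/130, 3)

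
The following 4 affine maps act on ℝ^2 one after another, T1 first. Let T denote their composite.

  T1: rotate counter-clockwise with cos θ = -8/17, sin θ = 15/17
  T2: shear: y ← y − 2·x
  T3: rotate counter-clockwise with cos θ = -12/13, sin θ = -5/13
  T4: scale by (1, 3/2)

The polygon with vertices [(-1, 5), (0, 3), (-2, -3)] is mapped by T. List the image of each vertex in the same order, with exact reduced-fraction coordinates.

T1 rotate counter-clockwise with cos θ = -8/17, sin θ = 15/17: (-1, 5) → (-67/17, -55/17); (0, 3) → (-45/17, -24/17); (-2, -3) → (61/17, -6/17)
T2 shear: y ← y − 2·x: (-67/17, -55/17) → (-67/17, 79/17); (-45/17, -24/17) → (-45/17, 66/17); (61/17, -6/17) → (61/17, -128/17)
T3 rotate counter-clockwise with cos θ = -12/13, sin θ = -5/13: (-67/17, 79/17) → (1199/221, -613/221); (-45/17, 66/17) → (870/221, -567/221); (61/17, -128/17) → (-1372/221, 1231/221)
T4 scale by (1, 3/2): (1199/221, -613/221) → (1199/221, -1839/442); (870/221, -567/221) → (870/221, -1701/442); (-1372/221, 1231/221) → (-1372/221, 3693/442)

image vertices: (1199/221, -1839/442), (870/221, -1701/442), (-1372/221, 3693/442)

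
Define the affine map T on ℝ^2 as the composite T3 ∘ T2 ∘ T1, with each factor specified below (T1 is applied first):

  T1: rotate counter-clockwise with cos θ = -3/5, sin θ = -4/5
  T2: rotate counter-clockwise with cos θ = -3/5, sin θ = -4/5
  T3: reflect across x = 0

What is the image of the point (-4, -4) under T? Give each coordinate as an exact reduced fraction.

T(p) = (-124/25, -68/25)

T1 rotate counter-clockwise with cos θ = -3/5, sin θ = -4/5: (-4, -4) → (-4/5, 28/5)
T2 rotate counter-clockwise with cos θ = -3/5, sin θ = -4/5: (-4/5, 28/5) → (124/25, -68/25)
T3 reflect across x = 0: (124/25, -68/25) → (-124/25, -68/25)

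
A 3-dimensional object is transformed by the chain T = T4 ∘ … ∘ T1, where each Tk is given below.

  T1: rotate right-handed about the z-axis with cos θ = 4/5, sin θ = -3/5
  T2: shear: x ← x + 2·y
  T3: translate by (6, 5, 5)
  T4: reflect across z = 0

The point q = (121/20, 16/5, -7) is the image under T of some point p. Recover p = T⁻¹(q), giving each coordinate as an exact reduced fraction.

T1 = [4/5 3/5 0 0; -3/5 4/5 0 0; 0 0 1 0; 0 0 0 1]
T2·T1 = [-2/5 11/5 0 0; -3/5 4/5 0 0; 0 0 1 0; 0 0 0 1]
T3·…·T1 = [-2/5 11/5 0 6; -3/5 4/5 0 5; 0 0 1 5; 0 0 0 1]
T4·…·T1 = [-2/5 11/5 0 6; -3/5 4/5 0 5; 0 0 -1 -5; 0 0 0 1]
det M = -1; M⁻¹ = [4/5 -11/5 0 31/5; 3/5 -2/5 0 -8/5; 0 0 -1 -5; 0 0 0 1]
M⁻¹ · (121/20, 16/5, -7)ᵀ = (4, 3/4, 2)ᵀ

p = (4, 3/4, 2)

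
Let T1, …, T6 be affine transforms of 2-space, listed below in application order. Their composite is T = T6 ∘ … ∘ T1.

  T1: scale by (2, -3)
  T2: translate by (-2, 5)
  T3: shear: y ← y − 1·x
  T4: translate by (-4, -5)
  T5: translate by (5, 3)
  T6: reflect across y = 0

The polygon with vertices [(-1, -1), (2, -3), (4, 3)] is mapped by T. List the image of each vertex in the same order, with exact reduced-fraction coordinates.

T1 scale by (2, -3): (-1, -1) → (-2, 3); (2, -3) → (4, 9); (4, 3) → (8, -9)
T2 translate by (-2, 5): (-2, 3) → (-4, 8); (4, 9) → (2, 14); (8, -9) → (6, -4)
T3 shear: y ← y − 1·x: (-4, 8) → (-4, 12); (2, 14) → (2, 12); (6, -4) → (6, -10)
T4 translate by (-4, -5): (-4, 12) → (-8, 7); (2, 12) → (-2, 7); (6, -10) → (2, -15)
T5 translate by (5, 3): (-8, 7) → (-3, 10); (-2, 7) → (3, 10); (2, -15) → (7, -12)
T6 reflect across y = 0: (-3, 10) → (-3, -10); (3, 10) → (3, -10); (7, -12) → (7, 12)

image vertices: (-3, -10), (3, -10), (7, 12)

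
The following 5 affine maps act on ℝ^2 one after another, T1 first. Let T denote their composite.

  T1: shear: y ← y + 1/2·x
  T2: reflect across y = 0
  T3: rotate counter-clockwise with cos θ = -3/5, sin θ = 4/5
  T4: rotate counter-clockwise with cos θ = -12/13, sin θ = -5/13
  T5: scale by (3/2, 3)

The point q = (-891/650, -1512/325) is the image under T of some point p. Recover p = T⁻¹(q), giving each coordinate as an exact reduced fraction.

p = (0, 9/5)

T1 = [1 0 0; 1/2 1 0; 0 0 1]
T2·T1 = [1 0 0; -1/2 -1 0; 0 0 1]
T3·…·T1 = [-1/5 4/5 0; 11/10 3/5 0; 0 0 1]
T4·…·T1 = [79/130 -33/65 0; -61/65 -56/65 0; 0 0 1]
T5·…·T1 = [237/260 -99/130 0; -183/65 -168/65 0; 0 0 1]
det M = -9/2; M⁻¹ = [112/195 -11/65 0; -122/195 -79/390 0; 0 0 1]
M⁻¹ · (-891/650, -1512/325)ᵀ = (0, 9/5)ᵀ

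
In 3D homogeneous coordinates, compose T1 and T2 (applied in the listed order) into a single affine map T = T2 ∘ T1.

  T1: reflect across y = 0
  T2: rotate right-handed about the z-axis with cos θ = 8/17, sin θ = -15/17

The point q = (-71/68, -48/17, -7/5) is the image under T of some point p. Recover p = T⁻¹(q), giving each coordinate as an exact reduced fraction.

T1 = [1 0 0 0; 0 -1 0 0; 0 0 1 0; 0 0 0 1]
T2·T1 = [8/17 -15/17 0 0; -15/17 -8/17 0 0; 0 0 1 0; 0 0 0 1]
det M = -1; M⁻¹ = [8/17 -15/17 0 0; -15/17 -8/17 0 0; 0 0 1 0; 0 0 0 1]
M⁻¹ · (-71/68, -48/17, -7/5)ᵀ = (2, 9/4, -7/5)ᵀ

p = (2, 9/4, -7/5)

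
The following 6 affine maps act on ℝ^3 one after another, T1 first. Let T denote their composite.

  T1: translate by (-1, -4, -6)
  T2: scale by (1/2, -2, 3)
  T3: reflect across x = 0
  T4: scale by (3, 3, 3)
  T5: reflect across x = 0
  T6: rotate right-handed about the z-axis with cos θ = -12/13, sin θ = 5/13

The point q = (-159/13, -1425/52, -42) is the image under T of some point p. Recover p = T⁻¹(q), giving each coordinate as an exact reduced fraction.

p = (3/2, -1, 4/3)

T1 = [1 0 0 -1; 0 1 0 -4; 0 0 1 -6; 0 0 0 1]
T2·T1 = [1/2 0 0 -1/2; 0 -2 0 8; 0 0 3 -18; 0 0 0 1]
T3·…·T1 = [-1/2 0 0 1/2; 0 -2 0 8; 0 0 3 -18; 0 0 0 1]
T4·…·T1 = [-3/2 0 0 3/2; 0 -6 0 24; 0 0 9 -54; 0 0 0 1]
T5·…·T1 = [3/2 0 0 -3/2; 0 -6 0 24; 0 0 9 -54; 0 0 0 1]
T6·…·T1 = [-18/13 30/13 0 -102/13; 15/26 72/13 0 -591/26; 0 0 9 -54; 0 0 0 1]
det M = -81; M⁻¹ = [-8/13 10/39 0 1; 5/78 2/13 0 4; 0 0 1/9 6; 0 0 0 1]
M⁻¹ · (-159/13, -1425/52, -42)ᵀ = (3/2, -1, 4/3)ᵀ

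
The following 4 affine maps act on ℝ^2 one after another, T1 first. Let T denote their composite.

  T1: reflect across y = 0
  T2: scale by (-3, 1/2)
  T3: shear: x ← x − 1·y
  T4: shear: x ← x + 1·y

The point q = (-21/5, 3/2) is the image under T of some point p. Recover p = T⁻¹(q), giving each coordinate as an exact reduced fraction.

p = (7/5, -3)

T1 = [1 0 0; 0 -1 0; 0 0 1]
T2·T1 = [-3 0 0; 0 -1/2 0; 0 0 1]
T3·…·T1 = [-3 1/2 0; 0 -1/2 0; 0 0 1]
T4·…·T1 = [-3 0 0; 0 -1/2 0; 0 0 1]
det M = 3/2; M⁻¹ = [-1/3 0 0; 0 -2 0; 0 0 1]
M⁻¹ · (-21/5, 3/2)ᵀ = (7/5, -3)ᵀ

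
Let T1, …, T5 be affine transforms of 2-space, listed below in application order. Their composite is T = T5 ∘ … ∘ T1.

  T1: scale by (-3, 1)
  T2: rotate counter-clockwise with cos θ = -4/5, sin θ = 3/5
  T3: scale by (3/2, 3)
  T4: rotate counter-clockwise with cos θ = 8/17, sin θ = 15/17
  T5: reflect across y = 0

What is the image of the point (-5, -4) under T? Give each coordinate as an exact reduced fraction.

T1 scale by (-3, 1): (-5, -4) → (15, -4)
T2 rotate counter-clockwise with cos θ = -4/5, sin θ = 3/5: (15, -4) → (-48/5, 61/5)
T3 scale by (3/2, 3): (-48/5, 61/5) → (-72/5, 183/5)
T4 rotate counter-clockwise with cos θ = 8/17, sin θ = 15/17: (-72/5, 183/5) → (-3321/85, 384/85)
T5 reflect across y = 0: (-3321/85, 384/85) → (-3321/85, -384/85)

T(p) = (-3321/85, -384/85)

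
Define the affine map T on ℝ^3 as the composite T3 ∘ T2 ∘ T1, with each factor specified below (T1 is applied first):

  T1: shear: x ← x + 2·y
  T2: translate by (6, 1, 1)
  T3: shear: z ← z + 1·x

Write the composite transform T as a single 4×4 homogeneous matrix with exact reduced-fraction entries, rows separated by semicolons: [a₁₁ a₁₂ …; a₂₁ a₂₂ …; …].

T1 = [1 2 0 0; 0 1 0 0; 0 0 1 0; 0 0 0 1]
T2·T1 = [1 2 0 6; 0 1 0 1; 0 0 1 1; 0 0 0 1]
T3·…·T1 = [1 2 0 6; 0 1 0 1; 1 2 1 7; 0 0 0 1]

T = [1 2 0 6; 0 1 0 1; 1 2 1 7; 0 0 0 1]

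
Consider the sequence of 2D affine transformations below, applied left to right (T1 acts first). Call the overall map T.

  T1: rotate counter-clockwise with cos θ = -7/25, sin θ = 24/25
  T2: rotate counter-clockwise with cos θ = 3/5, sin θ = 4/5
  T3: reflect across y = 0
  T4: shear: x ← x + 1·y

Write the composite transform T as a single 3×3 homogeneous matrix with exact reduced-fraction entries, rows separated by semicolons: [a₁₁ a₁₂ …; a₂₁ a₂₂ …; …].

T = [-161/125 73/125 0; -44/125 117/125 0; 0 0 1]

T1 = [-7/25 -24/25 0; 24/25 -7/25 0; 0 0 1]
T2·T1 = [-117/125 -44/125 0; 44/125 -117/125 0; 0 0 1]
T3·…·T1 = [-117/125 -44/125 0; -44/125 117/125 0; 0 0 1]
T4·…·T1 = [-161/125 73/125 0; -44/125 117/125 0; 0 0 1]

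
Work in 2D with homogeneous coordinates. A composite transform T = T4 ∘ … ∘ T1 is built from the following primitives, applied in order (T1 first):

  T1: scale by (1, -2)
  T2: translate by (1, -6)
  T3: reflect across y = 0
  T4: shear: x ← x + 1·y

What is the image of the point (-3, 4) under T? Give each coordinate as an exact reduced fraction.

T1 scale by (1, -2): (-3, 4) → (-3, -8)
T2 translate by (1, -6): (-3, -8) → (-2, -14)
T3 reflect across y = 0: (-2, -14) → (-2, 14)
T4 shear: x ← x + 1·y: (-2, 14) → (12, 14)

T(p) = (12, 14)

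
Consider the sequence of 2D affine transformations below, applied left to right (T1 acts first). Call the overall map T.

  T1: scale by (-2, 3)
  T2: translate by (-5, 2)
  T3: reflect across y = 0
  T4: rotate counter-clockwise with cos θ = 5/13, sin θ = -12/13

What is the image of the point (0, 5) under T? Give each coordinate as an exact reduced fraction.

T(p) = (-229/13, -25/13)

T1 scale by (-2, 3): (0, 5) → (0, 15)
T2 translate by (-5, 2): (0, 15) → (-5, 17)
T3 reflect across y = 0: (-5, 17) → (-5, -17)
T4 rotate counter-clockwise with cos θ = 5/13, sin θ = -12/13: (-5, -17) → (-229/13, -25/13)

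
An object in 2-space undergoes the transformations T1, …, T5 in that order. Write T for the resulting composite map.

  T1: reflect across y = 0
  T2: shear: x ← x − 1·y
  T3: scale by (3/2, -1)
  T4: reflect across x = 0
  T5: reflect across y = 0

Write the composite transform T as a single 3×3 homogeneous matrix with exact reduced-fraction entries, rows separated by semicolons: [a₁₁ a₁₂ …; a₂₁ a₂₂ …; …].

T = [-3/2 -3/2 0; 0 -1 0; 0 0 1]

T1 = [1 0 0; 0 -1 0; 0 0 1]
T2·T1 = [1 1 0; 0 -1 0; 0 0 1]
T3·…·T1 = [3/2 3/2 0; 0 1 0; 0 0 1]
T4·…·T1 = [-3/2 -3/2 0; 0 1 0; 0 0 1]
T5·…·T1 = [-3/2 -3/2 0; 0 -1 0; 0 0 1]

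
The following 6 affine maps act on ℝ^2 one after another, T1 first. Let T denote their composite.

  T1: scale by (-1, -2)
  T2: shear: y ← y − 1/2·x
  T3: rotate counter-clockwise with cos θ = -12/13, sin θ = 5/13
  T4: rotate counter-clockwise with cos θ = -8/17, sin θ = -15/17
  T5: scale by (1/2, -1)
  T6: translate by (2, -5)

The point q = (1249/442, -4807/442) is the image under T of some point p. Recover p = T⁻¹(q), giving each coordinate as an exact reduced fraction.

p = (-5, -3)

T1 = [-1 0 0; 0 -2 0; 0 0 1]
T2·T1 = [-1 0 0; 1/2 -2 0; 0 0 1]
T3·…·T1 = [19/26 10/13 0; -11/13 24/13 0; 0 0 1]
T4·…·T1 = [-241/221 280/221 0; -109/442 -342/221 0; 0 0 1]
T5·…·T1 = [-241/442 140/221 0; 109/442 342/221 0; 0 0 1]
T6·…·T1 = [-241/442 140/221 2; 109/442 342/221 -5; 0 0 1]
det M = -1; M⁻¹ = [-342/221 140/221 1384/221; 109/442 241/442 987/442; 0 0 1]
M⁻¹ · (1249/442, -4807/442)ᵀ = (-5, -3)ᵀ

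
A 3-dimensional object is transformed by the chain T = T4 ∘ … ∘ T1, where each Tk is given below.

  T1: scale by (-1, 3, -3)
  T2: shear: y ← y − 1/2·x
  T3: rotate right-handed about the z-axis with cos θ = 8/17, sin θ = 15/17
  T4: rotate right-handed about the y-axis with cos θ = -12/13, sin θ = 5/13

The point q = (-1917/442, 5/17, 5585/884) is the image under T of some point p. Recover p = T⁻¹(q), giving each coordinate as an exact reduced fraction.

p = (-1, -1/4, 5/2)

T1 = [-1 0 0 0; 0 3 0 0; 0 0 -3 0; 0 0 0 1]
T2·T1 = [-1 0 0 0; 1/2 3 0 0; 0 0 -3 0; 0 0 0 1]
T3·…·T1 = [-31/34 -45/17 0 0; -11/17 24/17 0 0; 0 0 -3 0; 0 0 0 1]
T4·…·T1 = [186/221 540/221 -15/13 0; -11/17 24/17 0 0; 155/442 225/221 36/13 0; 0 0 0 1]
det M = 9; M⁻¹ = [96/221 -15/17 40/221 0; 44/221 31/102 55/663 0; -5/39 0 4/13 0; 0 0 0 1]
M⁻¹ · (-1917/442, 5/17, 5585/884)ᵀ = (-1, -1/4, 5/2)ᵀ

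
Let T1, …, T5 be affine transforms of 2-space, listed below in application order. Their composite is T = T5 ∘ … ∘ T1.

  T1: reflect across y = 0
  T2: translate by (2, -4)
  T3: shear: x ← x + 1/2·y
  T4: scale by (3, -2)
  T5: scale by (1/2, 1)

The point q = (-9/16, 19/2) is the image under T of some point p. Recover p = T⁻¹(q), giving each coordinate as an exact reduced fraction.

p = (0, 3/4)

T1 = [1 0 0; 0 -1 0; 0 0 1]
T2·T1 = [1 0 2; 0 -1 -4; 0 0 1]
T3·…·T1 = [1 -1/2 0; 0 -1 -4; 0 0 1]
T4·…·T1 = [3 -3/2 0; 0 2 8; 0 0 1]
T5·…·T1 = [3/2 -3/4 0; 0 2 8; 0 0 1]
det M = 3; M⁻¹ = [2/3 1/4 -2; 0 1/2 -4; 0 0 1]
M⁻¹ · (-9/16, 19/2)ᵀ = (0, 3/4)ᵀ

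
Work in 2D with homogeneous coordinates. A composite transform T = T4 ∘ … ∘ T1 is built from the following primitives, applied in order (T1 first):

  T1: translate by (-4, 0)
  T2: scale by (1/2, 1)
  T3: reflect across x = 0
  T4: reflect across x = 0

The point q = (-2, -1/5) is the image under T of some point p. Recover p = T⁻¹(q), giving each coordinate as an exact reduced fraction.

p = (0, -1/5)

T1 = [1 0 -4; 0 1 0; 0 0 1]
T2·T1 = [1/2 0 -2; 0 1 0; 0 0 1]
T3·…·T1 = [-1/2 0 2; 0 1 0; 0 0 1]
T4·…·T1 = [1/2 0 -2; 0 1 0; 0 0 1]
det M = 1/2; M⁻¹ = [2 0 4; 0 1 0; 0 0 1]
M⁻¹ · (-2, -1/5)ᵀ = (0, -1/5)ᵀ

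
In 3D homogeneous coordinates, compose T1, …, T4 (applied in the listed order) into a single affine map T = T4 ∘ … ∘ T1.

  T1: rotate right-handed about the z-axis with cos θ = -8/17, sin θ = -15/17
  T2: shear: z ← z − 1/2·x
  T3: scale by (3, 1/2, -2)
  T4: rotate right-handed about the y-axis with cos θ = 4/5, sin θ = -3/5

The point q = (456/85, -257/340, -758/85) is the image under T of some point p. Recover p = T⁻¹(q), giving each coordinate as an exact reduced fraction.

p = (3/2, 2/5, 5)

T1 = [-8/17 15/17 0 0; -15/17 -8/17 0 0; 0 0 1 0; 0 0 0 1]
T2·T1 = [-8/17 15/17 0 0; -15/17 -8/17 0 0; 4/17 -15/34 1 0; 0 0 0 1]
T3·…·T1 = [-24/17 45/17 0 0; -15/34 -4/17 0 0; -8/17 15/17 -2 0; 0 0 0 1]
T4·…·T1 = [-72/85 27/17 6/5 0; -15/34 -4/17 0 0; -104/85 39/17 -8/5 0; 0 0 0 1]
det M = -3; M⁻¹ = [-32/255 -30/17 -8/85 0; 4/17 -16/17 3/17 0; 13/30 0 -3/10 0; 0 0 0 1]
M⁻¹ · (456/85, -257/340, -758/85)ᵀ = (3/2, 2/5, 5)ᵀ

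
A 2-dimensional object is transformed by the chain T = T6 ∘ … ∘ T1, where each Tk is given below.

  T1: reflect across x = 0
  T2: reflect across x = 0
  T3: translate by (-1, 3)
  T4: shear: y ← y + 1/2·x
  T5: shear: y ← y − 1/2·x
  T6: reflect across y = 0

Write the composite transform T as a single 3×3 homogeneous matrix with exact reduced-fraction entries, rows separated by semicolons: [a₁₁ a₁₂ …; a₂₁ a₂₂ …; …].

T = [1 0 -1; 0 -1 -3; 0 0 1]

T1 = [-1 0 0; 0 1 0; 0 0 1]
T2·T1 = [1 0 0; 0 1 0; 0 0 1]
T3·…·T1 = [1 0 -1; 0 1 3; 0 0 1]
T4·…·T1 = [1 0 -1; 1/2 1 5/2; 0 0 1]
T5·…·T1 = [1 0 -1; 0 1 3; 0 0 1]
T6·…·T1 = [1 0 -1; 0 -1 -3; 0 0 1]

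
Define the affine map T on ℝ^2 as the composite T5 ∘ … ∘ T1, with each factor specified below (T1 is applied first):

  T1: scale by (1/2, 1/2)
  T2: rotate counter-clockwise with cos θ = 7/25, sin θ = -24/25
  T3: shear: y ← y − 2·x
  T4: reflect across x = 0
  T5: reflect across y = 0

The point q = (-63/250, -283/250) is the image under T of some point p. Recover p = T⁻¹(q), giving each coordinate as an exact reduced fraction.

p = (-3, 7/5)

T1 = [1/2 0 0; 0 1/2 0; 0 0 1]
T2·T1 = [7/50 12/25 0; -12/25 7/50 0; 0 0 1]
T3·…·T1 = [7/50 12/25 0; -19/25 -41/50 0; 0 0 1]
T4·…·T1 = [-7/50 -12/25 0; -19/25 -41/50 0; 0 0 1]
T5·…·T1 = [-7/50 -12/25 0; 19/25 41/50 0; 0 0 1]
det M = 1/4; M⁻¹ = [82/25 48/25 0; -76/25 -14/25 0; 0 0 1]
M⁻¹ · (-63/250, -283/250)ᵀ = (-3, 7/5)ᵀ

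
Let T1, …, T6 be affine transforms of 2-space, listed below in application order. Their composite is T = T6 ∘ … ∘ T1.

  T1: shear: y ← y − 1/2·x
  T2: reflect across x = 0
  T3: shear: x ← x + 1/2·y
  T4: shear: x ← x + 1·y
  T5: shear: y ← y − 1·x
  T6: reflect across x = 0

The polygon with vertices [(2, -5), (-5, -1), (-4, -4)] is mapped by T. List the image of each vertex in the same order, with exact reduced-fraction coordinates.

T1 shear: y ← y − 1/2·x: (2, -5) → (2, -6); (-5, -1) → (-5, 3/2); (-4, -4) → (-4, -2)
T2 reflect across x = 0: (2, -6) → (-2, -6); (-5, 3/2) → (5, 3/2); (-4, -2) → (4, -2)
T3 shear: x ← x + 1/2·y: (-2, -6) → (-5, -6); (5, 3/2) → (23/4, 3/2); (4, -2) → (3, -2)
T4 shear: x ← x + 1·y: (-5, -6) → (-11, -6); (23/4, 3/2) → (29/4, 3/2); (3, -2) → (1, -2)
T5 shear: y ← y − 1·x: (-11, -6) → (-11, 5); (29/4, 3/2) → (29/4, -23/4); (1, -2) → (1, -3)
T6 reflect across x = 0: (-11, 5) → (11, 5); (29/4, -23/4) → (-29/4, -23/4); (1, -3) → (-1, -3)

image vertices: (11, 5), (-29/4, -23/4), (-1, -3)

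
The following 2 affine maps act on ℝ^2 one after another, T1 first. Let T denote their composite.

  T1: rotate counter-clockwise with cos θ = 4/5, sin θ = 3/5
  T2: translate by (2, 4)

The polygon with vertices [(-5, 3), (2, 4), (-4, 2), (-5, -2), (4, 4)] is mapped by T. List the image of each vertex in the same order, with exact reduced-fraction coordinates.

image vertices: (-19/5, 17/5), (6/5, 42/5), (-12/5, 16/5), (-4/5, -3/5), (14/5, 48/5)

T1 rotate counter-clockwise with cos θ = 4/5, sin θ = 3/5: (-5, 3) → (-29/5, -3/5); (2, 4) → (-4/5, 22/5); (-4, 2) → (-22/5, -4/5); (-5, -2) → (-14/5, -23/5); (4, 4) → (4/5, 28/5)
T2 translate by (2, 4): (-29/5, -3/5) → (-19/5, 17/5); (-4/5, 22/5) → (6/5, 42/5); (-22/5, -4/5) → (-12/5, 16/5); (-14/5, -23/5) → (-4/5, -3/5); (4/5, 28/5) → (14/5, 48/5)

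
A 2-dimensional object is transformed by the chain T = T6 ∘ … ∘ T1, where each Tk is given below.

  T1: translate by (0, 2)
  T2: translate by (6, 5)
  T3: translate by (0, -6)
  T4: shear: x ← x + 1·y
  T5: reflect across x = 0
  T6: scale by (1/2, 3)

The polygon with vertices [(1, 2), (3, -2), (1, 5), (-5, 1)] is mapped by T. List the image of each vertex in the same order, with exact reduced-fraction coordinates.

image vertices: (-5, 9), (-4, -3), (-13/2, 18), (-3/2, 6)

T1 translate by (0, 2): (1, 2) → (1, 4); (3, -2) → (3, 0); (1, 5) → (1, 7); (-5, 1) → (-5, 3)
T2 translate by (6, 5): (1, 4) → (7, 9); (3, 0) → (9, 5); (1, 7) → (7, 12); (-5, 3) → (1, 8)
T3 translate by (0, -6): (7, 9) → (7, 3); (9, 5) → (9, -1); (7, 12) → (7, 6); (1, 8) → (1, 2)
T4 shear: x ← x + 1·y: (7, 3) → (10, 3); (9, -1) → (8, -1); (7, 6) → (13, 6); (1, 2) → (3, 2)
T5 reflect across x = 0: (10, 3) → (-10, 3); (8, -1) → (-8, -1); (13, 6) → (-13, 6); (3, 2) → (-3, 2)
T6 scale by (1/2, 3): (-10, 3) → (-5, 9); (-8, -1) → (-4, -3); (-13, 6) → (-13/2, 18); (-3, 2) → (-3/2, 6)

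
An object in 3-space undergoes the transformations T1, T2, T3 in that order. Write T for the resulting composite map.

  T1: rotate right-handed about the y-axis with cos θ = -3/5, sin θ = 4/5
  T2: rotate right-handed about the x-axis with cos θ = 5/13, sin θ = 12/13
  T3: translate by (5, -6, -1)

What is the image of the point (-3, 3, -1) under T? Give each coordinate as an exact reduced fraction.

T1 rotate right-handed about the y-axis with cos θ = -3/5, sin θ = 4/5: (-3, 3, -1) → (1, 3, 3)
T2 rotate right-handed about the x-axis with cos θ = 5/13, sin θ = 12/13: (1, 3, 3) → (1, -21/13, 51/13)
T3 translate by (5, -6, -1): (1, -21/13, 51/13) → (6, -99/13, 38/13)

T(p) = (6, -99/13, 38/13)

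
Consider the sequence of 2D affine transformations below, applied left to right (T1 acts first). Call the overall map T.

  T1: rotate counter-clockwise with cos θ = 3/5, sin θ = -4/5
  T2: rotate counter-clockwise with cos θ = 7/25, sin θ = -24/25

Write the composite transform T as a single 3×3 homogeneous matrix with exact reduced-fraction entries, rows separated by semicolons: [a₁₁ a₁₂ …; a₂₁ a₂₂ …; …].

T1 = [3/5 4/5 0; -4/5 3/5 0; 0 0 1]
T2·T1 = [-3/5 4/5 0; -4/5 -3/5 0; 0 0 1]

T = [-3/5 4/5 0; -4/5 -3/5 0; 0 0 1]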